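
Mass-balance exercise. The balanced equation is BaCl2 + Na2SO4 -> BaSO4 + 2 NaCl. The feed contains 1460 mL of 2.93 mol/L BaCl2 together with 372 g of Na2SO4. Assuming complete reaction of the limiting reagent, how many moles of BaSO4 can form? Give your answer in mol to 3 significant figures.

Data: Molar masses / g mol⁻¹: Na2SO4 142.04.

2.62 mol

n(BaCl2) = 2.93 × 1460/1000 = 4.278 mol
n(Na2SO4) = 372.0 / 142.04 = 2.619 mol
n/ν for BaCl2 = 4.278/1 = 4.278
n/ν for Na2SO4 = 2.619/1 = 2.619
Smallest n/ν is Na2SO4 → limiting reagent.
n(BaSO4) = (1/1) × 2.619 = 2.619 mol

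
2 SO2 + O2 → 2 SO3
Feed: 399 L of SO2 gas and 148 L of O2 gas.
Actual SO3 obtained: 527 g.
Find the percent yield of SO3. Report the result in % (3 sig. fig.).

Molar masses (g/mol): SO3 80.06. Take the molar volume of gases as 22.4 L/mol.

49.8 %

n(SO2) = 399.0 / 22.4 = 17.81 mol
n(O2) = 148.0 / 22.4 = 6.607 mol
n/ν for SO2 = 17.81/2 = 8.905
n/ν for O2 = 6.607/1 = 6.607
Smallest n/ν is O2 → limiting reagent.
theoretical n(SO3) = (2/1) × 6.607 = 13.21 mol → 1058 g
% yield = 527 / 1058 × 100 = 49.81 %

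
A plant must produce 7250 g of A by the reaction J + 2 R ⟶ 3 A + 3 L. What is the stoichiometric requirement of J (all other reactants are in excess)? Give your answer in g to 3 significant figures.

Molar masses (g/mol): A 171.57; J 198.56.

n(A) = 7250 / 171.57 = 42.26 mol
n(J) = (1/3) × 42.26 = 14.09 mol
mass = 14.09 × 198.56 = 2798 g

2800 g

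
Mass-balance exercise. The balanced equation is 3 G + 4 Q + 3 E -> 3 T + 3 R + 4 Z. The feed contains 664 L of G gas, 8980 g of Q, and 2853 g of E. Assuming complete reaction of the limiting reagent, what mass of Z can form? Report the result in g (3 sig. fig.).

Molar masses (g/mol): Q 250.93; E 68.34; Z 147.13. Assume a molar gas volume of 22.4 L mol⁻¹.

5270 g

n(G) = 664.0 / 22.4 = 29.64 mol
n(Q) = 8980 / 250.93 = 35.79 mol
n(E) = 2853 / 68.34 = 41.75 mol
n/ν for G = 29.64/3 = 9.880
n/ν for Q = 35.79/4 = 8.948
n/ν for E = 41.75/3 = 13.92
Smallest n/ν is Q → limiting reagent.
n(Z) = (4/4) × 35.79 = 35.79 mol
mass = 35.79 × 147.13 = 5266 g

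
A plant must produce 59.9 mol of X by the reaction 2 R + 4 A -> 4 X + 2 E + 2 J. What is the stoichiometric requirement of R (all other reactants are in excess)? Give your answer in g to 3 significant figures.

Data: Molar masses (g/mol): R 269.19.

n(X) = 59.90 mol
n(R) = (2/4) × 59.90 = 29.95 mol
mass = 29.95 × 269.19 = 8062 g

8060 g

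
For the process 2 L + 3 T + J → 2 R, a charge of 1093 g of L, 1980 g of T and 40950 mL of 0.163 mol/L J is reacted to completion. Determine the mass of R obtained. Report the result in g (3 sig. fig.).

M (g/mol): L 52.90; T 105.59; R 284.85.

n(L) = 1093 / 52.90 = 20.66 mol
n(T) = 1980 / 105.59 = 18.75 mol
n(J) = 0.163 × 40950/1000 = 6.675 mol
n/ν → L: 10.33, T: 6.250, J: 6.675; T is limiting.
n(R) = (2/3) × 18.75 = 12.50 mol
mass = 12.50 × 284.85 = 3561 g

3560 g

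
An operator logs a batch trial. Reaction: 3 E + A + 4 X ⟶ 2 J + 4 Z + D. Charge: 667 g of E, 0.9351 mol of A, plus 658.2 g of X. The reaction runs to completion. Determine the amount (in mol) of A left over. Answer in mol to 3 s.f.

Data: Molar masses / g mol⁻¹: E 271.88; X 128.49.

n(E) = 667.0 / 271.88 = 2.453 mol
n(A) = 0.9351 mol
n(X) = 658.2 / 128.49 = 5.123 mol
n/ν for E = 2.453/3 = 0.8177
n/ν for A = 0.9351/1 = 0.9351
n/ν for X = 5.123/4 = 1.281
Smallest n/ν is E → limiting reagent.
A consumed = (1/3) × 2.453 = 0.8177 mol
A remaining = 0.9351 − 0.8177 = 0.1174 mol

0.117 mol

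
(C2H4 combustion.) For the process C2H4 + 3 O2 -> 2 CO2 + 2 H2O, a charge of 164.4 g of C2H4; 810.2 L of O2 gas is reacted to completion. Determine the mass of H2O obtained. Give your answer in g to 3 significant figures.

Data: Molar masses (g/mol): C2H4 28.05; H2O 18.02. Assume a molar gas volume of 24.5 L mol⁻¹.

n(C2H4) = 164.4 / 28.05 = 5.861 mol
n(O2) = 810.2 / 24.5 = 33.07 mol
n/ν for C2H4 = 5.861/1 = 5.861
n/ν for O2 = 33.07/3 = 11.02
Smallest n/ν is C2H4 → limiting reagent.
n(H2O) = (2/1) × 5.861 = 11.72 mol
mass = 11.72 × 18.02 = 211.2 g

211 g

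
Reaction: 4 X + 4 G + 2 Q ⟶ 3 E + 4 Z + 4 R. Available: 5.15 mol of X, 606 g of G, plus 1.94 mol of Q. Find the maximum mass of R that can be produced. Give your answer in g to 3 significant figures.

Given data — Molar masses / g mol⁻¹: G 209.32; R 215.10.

n(X) = 5.150 mol
n(G) = 606.0 / 209.32 = 2.895 mol
n(Q) = 1.940 mol
n/ν → X: 1.288, G: 0.7238, Q: 0.9700; G is limiting.
n(R) = (4/4) × 2.895 = 2.895 mol
mass = 2.895 × 215.10 = 622.7 g

623 g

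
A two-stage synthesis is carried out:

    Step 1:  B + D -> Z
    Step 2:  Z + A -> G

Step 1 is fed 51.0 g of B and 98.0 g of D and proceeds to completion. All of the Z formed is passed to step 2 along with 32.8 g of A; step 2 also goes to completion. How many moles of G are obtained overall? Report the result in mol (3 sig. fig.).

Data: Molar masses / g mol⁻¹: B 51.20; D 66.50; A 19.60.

0.996 mol

Step 1:
n(B) = 51.00 / 51.20 = 0.9961 mol
n(D) = 98.00 / 66.50 = 1.474 mol
n/ν → B: 0.9961, D: 1.474; B is limiting.
n(Z) produced = (1/1) × 0.9961 = 0.9961 mol
Step 2:
n(Z) available = 0.9961 mol
n(A) = 32.80 / 19.60 = 1.673 mol
n/ν → Z: 0.9961, A: 1.673; Z is limiting.
n(G) = (1/1) × 0.9961 = 0.9961 mol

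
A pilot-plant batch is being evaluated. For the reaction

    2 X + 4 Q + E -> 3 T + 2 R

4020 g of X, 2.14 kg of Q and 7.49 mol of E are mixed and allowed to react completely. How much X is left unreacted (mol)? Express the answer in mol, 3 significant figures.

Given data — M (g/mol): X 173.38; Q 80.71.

9.93 mol

n(X) = 4020 / 173.38 = 23.19 mol
n(Q) = 2.140×1000 / 80.71 = 26.51 mol
n(E) = 7.490 mol
n/ν → X: 11.60, Q: 6.628, E: 7.490; Q is limiting.
X consumed = (2/4) × 26.51 = 13.26 mol
X remaining = 23.19 − 13.26 = 9.930 mol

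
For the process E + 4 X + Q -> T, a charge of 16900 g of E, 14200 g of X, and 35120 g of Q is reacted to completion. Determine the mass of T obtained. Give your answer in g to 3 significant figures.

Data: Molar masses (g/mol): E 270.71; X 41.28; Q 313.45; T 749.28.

n(E) = 16900 / 270.71 = 62.43 mol
n(X) = 14200 / 41.28 = 344.0 mol
n(Q) = 35120 / 313.45 = 112.0 mol
n/ν for E = 62.43/1 = 62.43
n/ν for X = 344.0/4 = 86.00
n/ν for Q = 112.0/1 = 112.0
Smallest n/ν is E → limiting reagent.
n(T) = (1/1) × 62.43 = 62.43 mol
mass = 62.43 × 749.28 = 46780 g

46800 g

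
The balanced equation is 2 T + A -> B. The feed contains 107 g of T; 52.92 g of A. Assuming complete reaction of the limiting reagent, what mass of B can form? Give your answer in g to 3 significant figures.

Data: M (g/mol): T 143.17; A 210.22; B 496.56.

125 g

n(T) = 107.0 / 143.17 = 0.7474 mol
n(A) = 52.92 / 210.22 = 0.2517 mol
n/ν for T = 0.7474/2 = 0.3737
n/ν for A = 0.2517/1 = 0.2517
Smallest n/ν is A → limiting reagent.
n(B) = (1/1) × 0.2517 = 0.2517 mol
mass = 0.2517 × 496.56 = 125.0 g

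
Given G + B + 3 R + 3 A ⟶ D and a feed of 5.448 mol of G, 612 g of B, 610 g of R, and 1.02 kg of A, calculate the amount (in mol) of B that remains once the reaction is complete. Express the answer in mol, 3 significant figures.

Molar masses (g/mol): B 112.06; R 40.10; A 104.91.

n(G) = 5.448 mol
n(B) = 612.0 / 112.06 = 5.461 mol
n(R) = 610.0 / 40.10 = 15.21 mol
n(A) = 1.020×1000 / 104.91 = 9.723 mol
n/ν for G = 5.448/1 = 5.448
n/ν for B = 5.461/1 = 5.461
n/ν for R = 15.21/3 = 5.070
n/ν for A = 9.723/3 = 3.241
Smallest n/ν is A → limiting reagent.
B consumed = (1/3) × 9.723 = 3.241 mol
B remaining = 5.461 − 3.241 = 2.220 mol

2.22 mol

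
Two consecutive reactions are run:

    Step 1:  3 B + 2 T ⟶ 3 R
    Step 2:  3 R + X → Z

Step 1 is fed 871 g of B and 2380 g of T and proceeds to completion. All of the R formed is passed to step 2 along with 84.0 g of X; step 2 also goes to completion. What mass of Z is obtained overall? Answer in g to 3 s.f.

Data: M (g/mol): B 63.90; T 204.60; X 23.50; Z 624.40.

2230 g

Step 1:
n(B) = 871.0 / 63.90 = 13.63 mol
n(T) = 2380 / 204.60 = 11.63 mol
n/ν → B: 4.543, T: 5.815; B is limiting.
n(R) produced = (3/3) × 13.63 = 13.63 mol
Step 2:
n(R) available = 13.63 mol
n(X) = 84.00 / 23.50 = 3.574 mol
n/ν → R: 4.543, X: 3.574; X is limiting.
n(Z) = (1/1) × 3.574 = 3.574 mol
mass = 3.574 × 624.40 = 2232 g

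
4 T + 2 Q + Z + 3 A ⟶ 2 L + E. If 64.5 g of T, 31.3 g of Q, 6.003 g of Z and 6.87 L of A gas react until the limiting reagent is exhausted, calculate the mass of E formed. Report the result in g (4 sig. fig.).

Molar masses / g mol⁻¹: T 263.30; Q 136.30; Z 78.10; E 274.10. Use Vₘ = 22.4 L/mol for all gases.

n(T) = 64.50 / 263.30 = 0.2450 mol
n(Q) = 31.30 / 136.30 = 0.2296 mol
n(Z) = 6.003 / 78.10 = 0.07686 mol
n(A) = 6.870 / 22.4 = 0.3067 mol
n/ν → T: 0.06125, Q: 0.1148, Z: 0.07686, A: 0.1022; T is limiting.
n(E) = (1/4) × 0.2450 = 0.06125 mol
mass = 0.06125 × 274.10 = 16.79 g

16.79 g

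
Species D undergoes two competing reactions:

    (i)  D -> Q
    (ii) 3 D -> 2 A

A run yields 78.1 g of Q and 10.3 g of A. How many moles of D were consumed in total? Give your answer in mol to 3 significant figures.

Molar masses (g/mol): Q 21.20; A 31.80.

n(Q) = 78.1 / 21.20 = 3.684 mol
n(A) = 10.3 / 31.80 = 0.3239 mol
n(D) via (i) = (1/1)×3.684 = 3.684 mol
n(D) via (ii) = (3/2)×0.3239 = 0.4859 mol
total n(D) = 3.684 + 0.4859 = 4.170 mol

4.17 mol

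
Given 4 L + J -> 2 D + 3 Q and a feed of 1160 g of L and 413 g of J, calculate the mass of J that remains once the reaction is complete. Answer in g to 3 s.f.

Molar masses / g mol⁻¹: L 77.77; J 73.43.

139 g

n(L) = 1160 / 77.77 = 14.92 mol
n(J) = 413.0 / 73.43 = 5.624 mol
n/ν for L = 14.92/4 = 3.730
n/ν for J = 5.624/1 = 5.624
Smallest n/ν is L → limiting reagent.
J consumed = (1/4) × 14.92 = 3.730 mol
J remaining = 5.624 − 3.730 = 1.894 mol
mass = 1.894 × 73.43 = 139.1 g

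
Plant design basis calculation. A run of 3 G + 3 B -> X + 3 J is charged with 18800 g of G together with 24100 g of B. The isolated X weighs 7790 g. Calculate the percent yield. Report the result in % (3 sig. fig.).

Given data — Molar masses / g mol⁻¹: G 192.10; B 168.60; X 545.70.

43.8 %

n(G) = 18800 / 192.10 = 97.87 mol
n(B) = 24100 / 168.60 = 142.9 mol
n/ν for G = 97.87/3 = 32.62
n/ν for B = 142.9/3 = 47.63
Smallest n/ν is G → limiting reagent.
theoretical n(X) = (1/3) × 97.87 = 32.62 mol → 17800 g
% yield = 7790 / 17800 × 100 = 43.76 %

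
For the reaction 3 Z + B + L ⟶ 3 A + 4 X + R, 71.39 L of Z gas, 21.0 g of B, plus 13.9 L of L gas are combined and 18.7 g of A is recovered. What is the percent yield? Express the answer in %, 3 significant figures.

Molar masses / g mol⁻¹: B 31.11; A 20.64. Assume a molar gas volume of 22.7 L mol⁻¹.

49.3 %

n(Z) = 71.39 / 22.7 = 3.145 mol
n(B) = 21.00 / 31.11 = 0.6750 mol
n(L) = 13.90 / 22.7 = 0.6123 mol
n/ν for Z = 3.145/3 = 1.048
n/ν for B = 0.6750/1 = 0.6750
n/ν for L = 0.6123/1 = 0.6123
Smallest n/ν is L → limiting reagent.
theoretical n(A) = (3/1) × 0.6123 = 1.837 mol → 37.92 g
% yield = 18.7 / 37.92 × 100 = 49.31 %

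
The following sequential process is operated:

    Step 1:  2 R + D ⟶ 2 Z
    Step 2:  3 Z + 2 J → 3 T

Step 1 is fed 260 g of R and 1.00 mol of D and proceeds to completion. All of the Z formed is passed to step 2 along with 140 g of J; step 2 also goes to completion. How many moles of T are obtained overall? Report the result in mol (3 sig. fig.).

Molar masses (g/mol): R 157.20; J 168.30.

Step 1:
n(R) = 260.0 / 157.20 = 1.654 mol
n(D) = 1.000 mol
n/ν → R: 0.8270, D: 1.000; R is limiting.
n(Z) produced = (2/2) × 1.654 = 1.654 mol
Step 2:
n(Z) available = 1.654 mol
n(J) = 140.0 / 168.30 = 0.8318 mol
n/ν → Z: 0.5513, J: 0.4159; J is limiting.
n(T) = (3/2) × 0.8318 = 1.248 mol

1.25 mol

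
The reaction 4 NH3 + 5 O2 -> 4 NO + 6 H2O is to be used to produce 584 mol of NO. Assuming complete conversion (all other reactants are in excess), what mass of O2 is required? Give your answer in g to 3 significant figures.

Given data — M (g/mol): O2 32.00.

n(NO) = 584.0 mol
n(O2) = (5/4) × 584.0 = 730.0 mol
mass = 730.0 × 32.00 = 23360 g

23400 g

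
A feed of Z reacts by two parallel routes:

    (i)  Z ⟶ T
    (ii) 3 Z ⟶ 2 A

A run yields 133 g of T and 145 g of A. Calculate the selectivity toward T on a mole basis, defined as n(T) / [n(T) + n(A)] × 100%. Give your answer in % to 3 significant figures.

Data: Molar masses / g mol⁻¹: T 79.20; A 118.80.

57.9 %

n(T) = 133 / 79.20 = 1.679 mol
n(A) = 145 / 118.80 = 1.221 mol
selectivity = 1.679/(1.679+1.221) × 100 = 57.90 %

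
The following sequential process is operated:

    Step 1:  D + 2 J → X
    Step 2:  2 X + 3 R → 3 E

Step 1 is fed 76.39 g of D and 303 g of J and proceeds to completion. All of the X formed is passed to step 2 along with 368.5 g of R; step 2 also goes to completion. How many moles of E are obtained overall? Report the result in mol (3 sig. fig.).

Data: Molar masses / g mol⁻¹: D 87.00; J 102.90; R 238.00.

Step 1:
n(D) = 76.39 / 87.00 = 0.8780 mol
n(J) = 303.0 / 102.90 = 2.945 mol
n/ν → D: 0.8780, J: 1.473; D is limiting.
n(X) produced = (1/1) × 0.8780 = 0.8780 mol
Step 2:
n(X) available = 0.8780 mol
n(R) = 368.5 / 238.00 = 1.548 mol
n/ν → X: 0.4390, R: 0.5160; X is limiting.
n(E) = (3/2) × 0.8780 = 1.317 mol

1.32 mol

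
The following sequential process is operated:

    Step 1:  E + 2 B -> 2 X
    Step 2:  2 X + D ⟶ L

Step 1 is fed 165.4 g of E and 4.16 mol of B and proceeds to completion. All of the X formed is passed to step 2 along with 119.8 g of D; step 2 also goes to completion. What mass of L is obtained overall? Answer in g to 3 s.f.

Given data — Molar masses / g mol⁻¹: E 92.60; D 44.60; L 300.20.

Step 1:
n(E) = 165.4 / 92.60 = 1.786 mol
n(B) = 4.160 mol
n/ν → E: 1.786, B: 2.080; E is limiting.
n(X) produced = (2/1) × 1.786 = 3.572 mol
Step 2:
n(X) available = 3.572 mol
n(D) = 119.8 / 44.60 = 2.686 mol
n/ν → X: 1.786, D: 2.686; X is limiting.
n(L) = (1/2) × 3.572 = 1.786 mol
mass = 1.786 × 300.20 = 536.2 g

536 g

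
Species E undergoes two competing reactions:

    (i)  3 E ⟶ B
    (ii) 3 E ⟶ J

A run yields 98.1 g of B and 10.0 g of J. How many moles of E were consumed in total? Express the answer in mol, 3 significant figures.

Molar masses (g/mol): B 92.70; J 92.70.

3.50 mol

n(B) = 98.1 / 92.70 = 1.058 mol
n(J) = 10.0 / 92.70 = 0.1079 mol
n(E) via (i) = (3/1)×1.058 = 3.174 mol
n(E) via (ii) = (3/1)×0.1079 = 0.3237 mol
total n(E) = 3.174 + 0.3237 = 3.498 mol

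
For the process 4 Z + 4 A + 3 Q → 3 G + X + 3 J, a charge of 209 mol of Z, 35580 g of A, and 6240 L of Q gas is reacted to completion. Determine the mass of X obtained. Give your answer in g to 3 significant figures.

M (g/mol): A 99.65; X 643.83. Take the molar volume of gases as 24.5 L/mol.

n(Z) = 209.0 mol
n(A) = 35580 / 99.65 = 357.0 mol
n(Q) = 6240 / 24.5 = 254.7 mol
n/ν for Z = 209.0/4 = 52.25
n/ν for A = 357.0/4 = 89.25
n/ν for Q = 254.7/3 = 84.90
Smallest n/ν is Z → limiting reagent.
n(X) = (1/4) × 209.0 = 52.25 mol
mass = 52.25 × 643.83 = 33640 g

33600 g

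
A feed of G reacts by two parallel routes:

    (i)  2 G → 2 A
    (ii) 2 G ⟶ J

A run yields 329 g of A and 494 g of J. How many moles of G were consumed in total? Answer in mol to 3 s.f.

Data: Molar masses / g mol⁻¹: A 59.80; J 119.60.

13.8 mol

n(A) = 329 / 59.80 = 5.502 mol
n(J) = 494 / 119.60 = 4.130 mol
n(G) via (i) = (2/2)×5.502 = 5.502 mol
n(G) via (ii) = (2/1)×4.130 = 8.260 mol
total n(G) = 5.502 + 8.260 = 13.76 mol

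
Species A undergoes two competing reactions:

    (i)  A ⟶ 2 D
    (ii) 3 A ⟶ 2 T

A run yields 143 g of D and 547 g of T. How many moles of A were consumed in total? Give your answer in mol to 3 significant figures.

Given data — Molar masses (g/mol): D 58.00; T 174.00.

5.95 mol

n(D) = 143 / 58.00 = 2.466 mol
n(T) = 547 / 174.00 = 3.144 mol
n(A) via (i) = (1/2)×2.466 = 1.233 mol
n(A) via (ii) = (3/2)×3.144 = 4.716 mol
total n(A) = 1.233 + 4.716 = 5.949 mol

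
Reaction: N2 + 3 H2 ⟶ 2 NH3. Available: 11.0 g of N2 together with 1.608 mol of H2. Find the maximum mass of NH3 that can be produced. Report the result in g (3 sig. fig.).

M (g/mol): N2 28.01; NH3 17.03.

13.4 g

n(N2) = 11.00 / 28.01 = 0.3927 mol
n(H2) = 1.608 mol
n/ν → N2: 0.3927, H2: 0.5360; N2 is limiting.
n(NH3) = (2/1) × 0.3927 = 0.7854 mol
mass = 0.7854 × 17.03 = 13.38 g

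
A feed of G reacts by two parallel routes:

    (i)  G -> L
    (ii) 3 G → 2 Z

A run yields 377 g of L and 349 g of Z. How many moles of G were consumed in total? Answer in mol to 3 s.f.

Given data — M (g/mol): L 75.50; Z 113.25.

n(L) = 377 / 75.50 = 4.993 mol
n(Z) = 349 / 113.25 = 3.082 mol
n(G) via (i) = (1/1)×4.993 = 4.993 mol
n(G) via (ii) = (3/2)×3.082 = 4.623 mol
total n(G) = 4.993 + 4.623 = 9.616 mol

9.62 mol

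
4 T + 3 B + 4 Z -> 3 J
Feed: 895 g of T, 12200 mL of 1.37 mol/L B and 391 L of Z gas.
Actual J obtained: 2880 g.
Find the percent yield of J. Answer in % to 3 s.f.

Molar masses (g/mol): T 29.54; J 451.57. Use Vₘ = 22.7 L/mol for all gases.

n(T) = 895.0 / 29.54 = 30.30 mol
n(B) = 1.37 × 12200/1000 = 16.71 mol
n(Z) = 391.0 / 22.7 = 17.22 mol
n/ν for T = 30.30/4 = 7.575
n/ν for B = 16.71/3 = 5.570
n/ν for Z = 17.22/4 = 4.305
Smallest n/ν is Z → limiting reagent.
theoretical n(J) = (3/4) × 17.22 = 12.92 mol → 5834 g
% yield = 2880 / 5834 × 100 = 49.37 %

49.4 %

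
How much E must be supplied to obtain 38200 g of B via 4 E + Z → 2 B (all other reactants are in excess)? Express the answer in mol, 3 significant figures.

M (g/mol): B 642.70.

n(B) = 38200 / 642.70 = 59.44 mol
n(E) = (4/2) × 59.44 = 118.9 mol

119 mol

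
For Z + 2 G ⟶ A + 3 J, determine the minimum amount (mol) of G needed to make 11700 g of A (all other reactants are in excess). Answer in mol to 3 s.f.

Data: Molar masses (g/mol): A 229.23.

n(A) = 11700 / 229.23 = 51.04 mol
n(G) = (2/1) × 51.04 = 102.1 mol

102 mol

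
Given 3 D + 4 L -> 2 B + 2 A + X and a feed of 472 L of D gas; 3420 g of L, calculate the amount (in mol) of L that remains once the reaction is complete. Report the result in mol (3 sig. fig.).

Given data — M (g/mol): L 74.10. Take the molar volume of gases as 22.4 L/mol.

n(D) = 472.0 / 22.4 = 21.07 mol
n(L) = 3420 / 74.10 = 46.15 mol
n/ν → D: 7.023, L: 11.54; D is limiting.
L consumed = (4/3) × 21.07 = 28.09 mol
L remaining = 46.15 − 28.09 = 18.06 mol

18.1 mol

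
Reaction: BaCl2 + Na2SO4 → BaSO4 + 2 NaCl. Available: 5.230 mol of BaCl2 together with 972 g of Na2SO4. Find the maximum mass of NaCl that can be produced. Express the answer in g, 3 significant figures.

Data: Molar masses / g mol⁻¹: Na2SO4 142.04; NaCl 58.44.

611 g

n(BaCl2) = 5.230 mol
n(Na2SO4) = 972.0 / 142.04 = 6.843 mol
n/ν → BaCl2: 5.230, Na2SO4: 6.843; BaCl2 is limiting.
n(NaCl) = (2/1) × 5.230 = 10.46 mol
mass = 10.46 × 58.44 = 611.3 g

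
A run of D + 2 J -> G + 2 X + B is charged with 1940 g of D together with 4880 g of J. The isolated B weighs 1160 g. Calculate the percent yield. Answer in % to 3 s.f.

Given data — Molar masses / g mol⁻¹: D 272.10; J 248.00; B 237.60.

68.5 %

n(D) = 1940 / 272.10 = 7.130 mol
n(J) = 4880 / 248.00 = 19.68 mol
n/ν → D: 7.130, J: 9.840; D is limiting.
theoretical n(B) = (1/1) × 7.130 = 7.130 mol → 1694 g
% yield = 1160 / 1694 × 100 = 68.48 %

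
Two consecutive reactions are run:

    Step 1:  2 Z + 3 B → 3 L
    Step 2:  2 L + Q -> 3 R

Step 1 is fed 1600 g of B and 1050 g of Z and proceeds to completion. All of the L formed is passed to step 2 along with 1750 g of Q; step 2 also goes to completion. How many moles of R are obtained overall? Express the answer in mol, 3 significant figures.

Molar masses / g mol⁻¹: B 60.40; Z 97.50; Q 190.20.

Step 1:
n(B) = 1600 / 60.40 = 26.49 mol
n(Z) = 1050 / 97.50 = 10.77 mol
n/ν → B: 8.830, Z: 5.385; Z is limiting.
n(L) produced = (3/2) × 10.77 = 16.16 mol
Step 2:
n(L) available = 16.16 mol
n(Q) = 1750 / 190.20 = 9.201 mol
n/ν → L: 8.080, Q: 9.201; L is limiting.
n(R) = (3/2) × 16.16 = 24.24 mol

24.2 mol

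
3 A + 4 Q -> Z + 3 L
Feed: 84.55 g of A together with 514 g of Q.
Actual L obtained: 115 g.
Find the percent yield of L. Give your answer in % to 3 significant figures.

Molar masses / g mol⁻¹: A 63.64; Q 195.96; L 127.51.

67.9 %

n(A) = 84.55 / 63.64 = 1.329 mol
n(Q) = 514.0 / 195.96 = 2.623 mol
n/ν for A = 1.329/3 = 0.4430
n/ν for Q = 2.623/4 = 0.6558
Smallest n/ν is A → limiting reagent.
theoretical n(L) = (3/3) × 1.329 = 1.329 mol → 169.5 g
% yield = 115 / 169.5 × 100 = 67.85 %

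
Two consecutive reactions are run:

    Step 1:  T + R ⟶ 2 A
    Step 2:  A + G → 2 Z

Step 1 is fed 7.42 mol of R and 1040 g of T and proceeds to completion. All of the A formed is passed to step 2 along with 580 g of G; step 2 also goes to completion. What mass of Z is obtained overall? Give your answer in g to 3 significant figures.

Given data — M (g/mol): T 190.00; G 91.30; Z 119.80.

Step 1:
n(R) = 7.420 mol
n(T) = 1040 / 190.00 = 5.474 mol
n/ν → R: 7.420, T: 5.474; T is limiting.
n(A) produced = (2/1) × 5.474 = 10.95 mol
Step 2:
n(A) available = 10.95 mol
n(G) = 580.0 / 91.30 = 6.353 mol
n/ν → A: 10.95, G: 6.353; G is limiting.
n(Z) = (2/1) × 6.353 = 12.71 mol
mass = 12.71 × 119.80 = 1523 g

1520 g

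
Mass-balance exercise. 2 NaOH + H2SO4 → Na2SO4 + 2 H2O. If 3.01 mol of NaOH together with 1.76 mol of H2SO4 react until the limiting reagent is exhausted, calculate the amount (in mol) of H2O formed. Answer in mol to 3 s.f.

3.01 mol

n(NaOH) = 3.010 mol
n(H2SO4) = 1.760 mol
n/ν → NaOH: 1.505, H2SO4: 1.760; NaOH is limiting.
n(H2O) = (2/2) × 3.010 = 3.010 mol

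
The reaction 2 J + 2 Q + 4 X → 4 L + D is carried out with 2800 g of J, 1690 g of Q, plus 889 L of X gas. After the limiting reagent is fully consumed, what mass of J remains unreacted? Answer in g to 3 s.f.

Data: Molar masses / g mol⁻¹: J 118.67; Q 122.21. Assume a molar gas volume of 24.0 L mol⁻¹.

1160 g

n(J) = 2800 / 118.67 = 23.59 mol
n(Q) = 1690 / 122.21 = 13.83 mol
n(X) = 889.0 / 24.0 = 37.04 mol
n/ν for J = 23.59/2 = 11.80
n/ν for Q = 13.83/2 = 6.915
n/ν for X = 37.04/4 = 9.260
Smallest n/ν is Q → limiting reagent.
J consumed = (2/2) × 13.83 = 13.83 mol
J remaining = 23.59 − 13.83 = 9.760 mol
mass = 9.760 × 118.67 = 1158 g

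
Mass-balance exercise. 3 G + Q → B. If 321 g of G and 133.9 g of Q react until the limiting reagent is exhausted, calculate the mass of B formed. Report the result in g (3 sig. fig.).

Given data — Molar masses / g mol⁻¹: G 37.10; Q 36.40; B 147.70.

n(G) = 321.0 / 37.10 = 8.652 mol
n(Q) = 133.9 / 36.40 = 3.679 mol
n/ν → G: 2.884, Q: 3.679; G is limiting.
n(B) = (1/3) × 8.652 = 2.884 mol
mass = 2.884 × 147.70 = 426.0 g

426 g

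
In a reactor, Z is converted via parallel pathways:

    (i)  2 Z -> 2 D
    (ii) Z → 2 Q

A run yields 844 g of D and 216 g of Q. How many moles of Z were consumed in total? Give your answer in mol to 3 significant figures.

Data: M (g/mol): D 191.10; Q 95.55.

n(D) = 844 / 191.10 = 4.417 mol
n(Q) = 216 / 95.55 = 2.261 mol
n(Z) via (i) = (2/2)×4.417 = 4.417 mol
n(Z) via (ii) = (1/2)×2.261 = 1.131 mol
total n(Z) = 4.417 + 1.131 = 5.548 mol

5.55 mol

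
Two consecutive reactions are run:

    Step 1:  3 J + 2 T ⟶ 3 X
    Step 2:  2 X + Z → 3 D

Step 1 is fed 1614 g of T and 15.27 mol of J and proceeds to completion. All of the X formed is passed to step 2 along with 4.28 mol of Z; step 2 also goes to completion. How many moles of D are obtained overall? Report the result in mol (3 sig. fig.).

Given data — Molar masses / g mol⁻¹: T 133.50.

12.8 mol

Step 1:
n(T) = 1614 / 133.50 = 12.09 mol
n(J) = 15.27 mol
n/ν → T: 6.045, J: 5.090; J is limiting.
n(X) produced = (3/3) × 15.27 = 15.27 mol
Step 2:
n(X) available = 15.27 mol
n(Z) = 4.280 mol
n/ν → X: 7.635, Z: 4.280; Z is limiting.
n(D) = (3/1) × 4.280 = 12.84 mol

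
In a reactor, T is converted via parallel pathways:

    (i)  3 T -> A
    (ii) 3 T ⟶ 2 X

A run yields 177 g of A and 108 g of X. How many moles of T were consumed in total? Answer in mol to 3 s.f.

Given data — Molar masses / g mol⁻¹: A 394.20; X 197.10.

n(A) = 177 / 394.20 = 0.4490 mol
n(X) = 108 / 197.10 = 0.5479 mol
n(T) via (i) = (3/1)×0.4490 = 1.347 mol
n(T) via (ii) = (3/2)×0.5479 = 0.8219 mol
total n(T) = 1.347 + 0.8219 = 2.169 mol

2.17 mol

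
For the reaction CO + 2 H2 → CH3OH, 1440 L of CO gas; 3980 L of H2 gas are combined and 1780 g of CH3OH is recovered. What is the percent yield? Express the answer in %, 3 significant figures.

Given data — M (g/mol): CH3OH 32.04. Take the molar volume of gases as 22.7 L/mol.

87.6 %

n(CO) = 1440 / 22.7 = 63.44 mol
n(H2) = 3980 / 22.7 = 175.3 mol
n/ν for CO = 63.44/1 = 63.44
n/ν for H2 = 175.3/2 = 87.65
Smallest n/ν is CO → limiting reagent.
theoretical n(CH3OH) = (1/1) × 63.44 = 63.44 mol → 2033 g
% yield = 1780 / 2033 × 100 = 87.56 %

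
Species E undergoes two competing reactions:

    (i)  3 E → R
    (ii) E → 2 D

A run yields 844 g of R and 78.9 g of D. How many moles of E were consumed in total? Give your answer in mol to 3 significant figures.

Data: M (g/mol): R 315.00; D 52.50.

8.79 mol

n(R) = 844 / 315.00 = 2.679 mol
n(D) = 78.9 / 52.50 = 1.503 mol
n(E) via (i) = (3/1)×2.679 = 8.037 mol
n(E) via (ii) = (1/2)×1.503 = 0.7515 mol
total n(E) = 8.037 + 0.7515 = 8.789 mol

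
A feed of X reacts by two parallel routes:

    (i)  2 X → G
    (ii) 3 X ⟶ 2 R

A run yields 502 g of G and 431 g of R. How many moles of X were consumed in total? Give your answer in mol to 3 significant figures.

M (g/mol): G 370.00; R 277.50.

n(G) = 502 / 370.00 = 1.357 mol
n(R) = 431 / 277.50 = 1.553 mol
n(X) via (i) = (2/1)×1.357 = 2.714 mol
n(X) via (ii) = (3/2)×1.553 = 2.330 mol
total n(X) = 2.714 + 2.330 = 5.044 mol

5.04 mol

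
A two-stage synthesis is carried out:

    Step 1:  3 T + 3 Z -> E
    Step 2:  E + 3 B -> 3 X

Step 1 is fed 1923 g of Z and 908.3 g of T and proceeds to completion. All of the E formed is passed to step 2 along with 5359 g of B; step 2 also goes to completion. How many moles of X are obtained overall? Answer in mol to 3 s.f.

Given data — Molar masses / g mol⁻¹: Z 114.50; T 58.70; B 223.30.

15.5 mol

Step 1:
n(Z) = 1923 / 114.50 = 16.79 mol
n(T) = 908.3 / 58.70 = 15.47 mol
n/ν for Z = 16.79/3 = 5.597
n/ν for T = 15.47/3 = 5.157
Smallest n/ν is T → limiting reagent.
n(E) produced = (1/3) × 15.47 = 5.157 mol
Step 2:
n(E) available = 5.157 mol
n(B) = 5359 / 223.30 = 24.00 mol
n/ν for E = 5.157/1 = 5.157
n/ν for B = 24.00/3 = 8.000
Smallest n/ν is E → limiting reagent.
n(X) = (3/1) × 5.157 = 15.47 mol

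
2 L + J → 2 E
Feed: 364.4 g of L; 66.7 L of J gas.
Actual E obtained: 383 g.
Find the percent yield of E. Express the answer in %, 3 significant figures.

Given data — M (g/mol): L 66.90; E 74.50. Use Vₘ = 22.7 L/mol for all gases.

94.4 %

n(L) = 364.4 / 66.90 = 5.447 mol
n(J) = 66.70 / 22.7 = 2.938 mol
n/ν for L = 5.447/2 = 2.724
n/ν for J = 2.938/1 = 2.938
Smallest n/ν is L → limiting reagent.
theoretical n(E) = (2/2) × 5.447 = 5.447 mol → 405.8 g
% yield = 383 / 405.8 × 100 = 94.38 %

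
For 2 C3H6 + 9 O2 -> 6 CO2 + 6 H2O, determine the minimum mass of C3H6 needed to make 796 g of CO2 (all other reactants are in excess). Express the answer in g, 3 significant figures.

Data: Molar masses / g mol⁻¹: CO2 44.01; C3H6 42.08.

n(CO2) = 796 / 44.01 = 18.09 mol
n(C3H6) = (2/6) × 18.09 = 6.030 mol
mass = 6.030 × 42.08 = 253.7 g

254 g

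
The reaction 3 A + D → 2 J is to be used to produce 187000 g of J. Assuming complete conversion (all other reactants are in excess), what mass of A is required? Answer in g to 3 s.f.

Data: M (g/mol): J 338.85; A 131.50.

109000 g

n(J) = 187000 / 338.85 = 551.9 mol
n(A) = (3/2) × 551.9 = 827.9 mol
mass = 827.9 × 131.50 = 108900 g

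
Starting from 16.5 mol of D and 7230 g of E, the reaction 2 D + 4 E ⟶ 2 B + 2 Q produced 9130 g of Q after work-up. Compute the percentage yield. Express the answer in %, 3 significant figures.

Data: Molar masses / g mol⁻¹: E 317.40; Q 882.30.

n(D) = 16.50 mol
n(E) = 7230 / 317.40 = 22.78 mol
n/ν for D = 16.50/2 = 8.250
n/ν for E = 22.78/4 = 5.695
Smallest n/ν is E → limiting reagent.
theoretical n(Q) = (2/4) × 22.78 = 11.39 mol → 10050 g
% yield = 9130 / 10050 × 100 = 90.85 %

90.9 %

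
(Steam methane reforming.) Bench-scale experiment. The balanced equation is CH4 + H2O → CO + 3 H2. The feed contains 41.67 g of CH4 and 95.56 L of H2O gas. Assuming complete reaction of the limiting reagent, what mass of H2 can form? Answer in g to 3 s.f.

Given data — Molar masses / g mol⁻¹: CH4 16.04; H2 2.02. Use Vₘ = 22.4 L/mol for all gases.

n(CH4) = 41.67 / 16.04 = 2.598 mol
n(H2O) = 95.56 / 22.4 = 4.266 mol
n/ν for CH4 = 2.598/1 = 2.598
n/ν for H2O = 4.266/1 = 4.266
Smallest n/ν is CH4 → limiting reagent.
n(H2) = (3/1) × 2.598 = 7.794 mol
mass = 7.794 × 2.02 = 15.74 g

15.7 g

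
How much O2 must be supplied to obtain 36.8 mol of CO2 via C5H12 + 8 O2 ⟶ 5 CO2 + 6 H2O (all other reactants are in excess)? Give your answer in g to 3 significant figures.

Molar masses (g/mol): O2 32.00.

1880 g

n(CO2) = 36.80 mol
n(O2) = (8/5) × 36.80 = 58.88 mol
mass = 58.88 × 32.00 = 1884 g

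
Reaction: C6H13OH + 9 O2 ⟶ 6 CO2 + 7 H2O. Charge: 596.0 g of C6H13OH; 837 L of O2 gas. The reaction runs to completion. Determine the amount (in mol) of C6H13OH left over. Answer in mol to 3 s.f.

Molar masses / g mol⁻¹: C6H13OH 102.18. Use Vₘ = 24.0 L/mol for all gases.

n(C6H13OH) = 596.0 / 102.18 = 5.833 mol
n(O2) = 837.0 / 24.0 = 34.88 mol
n/ν → C6H13OH: 5.833, O2: 3.876; O2 is limiting.
C6H13OH consumed = (1/9) × 34.88 = 3.876 mol
C6H13OH remaining = 5.833 − 3.876 = 1.957 mol

1.96 mol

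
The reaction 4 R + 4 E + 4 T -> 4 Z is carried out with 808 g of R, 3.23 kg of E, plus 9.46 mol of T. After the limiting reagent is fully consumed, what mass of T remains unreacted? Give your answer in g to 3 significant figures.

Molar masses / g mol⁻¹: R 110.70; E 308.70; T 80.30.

n(R) = 808.0 / 110.70 = 7.299 mol
n(E) = 3.230×1000 / 308.70 = 10.46 mol
n(T) = 9.460 mol
n/ν for R = 7.299/4 = 1.825
n/ν for E = 10.46/4 = 2.615
n/ν for T = 9.460/4 = 2.365
Smallest n/ν is R → limiting reagent.
T consumed = (4/4) × 7.299 = 7.299 mol
T remaining = 9.460 − 7.299 = 2.161 mol
mass = 2.161 × 80.30 = 173.5 g

174 g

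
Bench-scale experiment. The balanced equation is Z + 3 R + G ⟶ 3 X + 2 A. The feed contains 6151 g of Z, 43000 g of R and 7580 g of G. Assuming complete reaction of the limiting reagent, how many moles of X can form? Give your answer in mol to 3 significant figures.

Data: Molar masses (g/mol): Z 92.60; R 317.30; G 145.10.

136 mol

n(Z) = 6151 / 92.60 = 66.43 mol
n(R) = 43000 / 317.30 = 135.5 mol
n(G) = 7580 / 145.10 = 52.24 mol
n/ν → Z: 66.43, R: 45.17, G: 52.24; R is limiting.
n(X) = (3/3) × 135.5 = 135.5 mol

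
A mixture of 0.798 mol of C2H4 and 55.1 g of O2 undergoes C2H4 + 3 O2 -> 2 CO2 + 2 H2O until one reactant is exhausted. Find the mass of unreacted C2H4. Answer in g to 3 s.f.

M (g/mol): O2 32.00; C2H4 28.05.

6.28 g

n(C2H4) = 0.7980 mol
n(O2) = 55.10 / 32.00 = 1.722 mol
n/ν → C2H4: 0.7980, O2: 0.5740; O2 is limiting.
C2H4 consumed = (1/3) × 1.722 = 0.5740 mol
C2H4 remaining = 0.7980 − 0.5740 = 0.2240 mol
mass = 0.2240 × 28.05 = 6.283 g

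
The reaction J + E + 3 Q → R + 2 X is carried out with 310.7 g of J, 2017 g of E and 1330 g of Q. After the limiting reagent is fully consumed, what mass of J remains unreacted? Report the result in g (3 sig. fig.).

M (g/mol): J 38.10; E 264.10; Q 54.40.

19.7 g

n(J) = 310.7 / 38.10 = 8.155 mol
n(E) = 2017 / 264.10 = 7.637 mol
n(Q) = 1330 / 54.40 = 24.45 mol
n/ν for J = 8.155/1 = 8.155
n/ν for E = 7.637/1 = 7.637
n/ν for Q = 24.45/3 = 8.150
Smallest n/ν is E → limiting reagent.
J consumed = (1/1) × 7.637 = 7.637 mol
J remaining = 8.155 − 7.637 = 0.5180 mol
mass = 0.5180 × 38.10 = 19.74 g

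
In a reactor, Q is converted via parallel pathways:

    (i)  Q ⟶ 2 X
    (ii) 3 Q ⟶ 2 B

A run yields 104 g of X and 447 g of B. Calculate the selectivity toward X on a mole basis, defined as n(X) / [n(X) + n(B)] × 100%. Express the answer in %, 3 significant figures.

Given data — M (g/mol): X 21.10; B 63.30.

41.1 %

n(X) = 104 / 21.10 = 4.929 mol
n(B) = 447 / 63.30 = 7.062 mol
selectivity = 4.929/(4.929+7.062) × 100 = 41.11 %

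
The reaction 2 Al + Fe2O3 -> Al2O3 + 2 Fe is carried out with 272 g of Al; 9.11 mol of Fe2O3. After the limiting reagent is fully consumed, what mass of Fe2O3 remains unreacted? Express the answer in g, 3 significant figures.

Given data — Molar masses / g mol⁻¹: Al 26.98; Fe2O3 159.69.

n(Al) = 272.0 / 26.98 = 10.08 mol
n(Fe2O3) = 9.110 mol
n/ν for Al = 10.08/2 = 5.040
n/ν for Fe2O3 = 9.110/1 = 9.110
Smallest n/ν is Al → limiting reagent.
Fe2O3 consumed = (1/2) × 10.08 = 5.040 mol
Fe2O3 remaining = 9.110 − 5.040 = 4.070 mol
mass = 4.070 × 159.69 = 649.9 g

650 g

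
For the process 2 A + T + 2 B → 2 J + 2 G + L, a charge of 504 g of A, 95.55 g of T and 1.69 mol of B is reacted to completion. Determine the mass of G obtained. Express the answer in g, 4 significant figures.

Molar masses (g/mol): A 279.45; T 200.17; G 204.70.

n(A) = 504.0 / 279.45 = 1.804 mol
n(T) = 95.55 / 200.17 = 0.4773 mol
n(B) = 1.690 mol
n/ν for A = 1.804/2 = 0.9020
n/ν for T = 0.4773/1 = 0.4773
n/ν for B = 1.690/2 = 0.8450
Smallest n/ν is T → limiting reagent.
n(G) = (2/1) × 0.4773 = 0.9546 mol
mass = 0.9546 × 204.70 = 195.4 g

195.4 g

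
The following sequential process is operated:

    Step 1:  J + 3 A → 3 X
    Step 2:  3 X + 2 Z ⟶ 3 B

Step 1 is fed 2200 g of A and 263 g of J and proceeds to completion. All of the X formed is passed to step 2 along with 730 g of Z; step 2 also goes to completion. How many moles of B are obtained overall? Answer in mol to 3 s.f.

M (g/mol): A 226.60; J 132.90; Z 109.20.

5.94 mol

Step 1:
n(A) = 2200 / 226.60 = 9.709 mol
n(J) = 263.0 / 132.90 = 1.979 mol
n/ν for A = 9.709/3 = 3.236
n/ν for J = 1.979/1 = 1.979
Smallest n/ν is J → limiting reagent.
n(X) produced = (3/1) × 1.979 = 5.937 mol
Step 2:
n(X) available = 5.937 mol
n(Z) = 730.0 / 109.20 = 6.685 mol
n/ν for X = 5.937/3 = 1.979
n/ν for Z = 6.685/2 = 3.343
Smallest n/ν is X → limiting reagent.
n(B) = (3/3) × 5.937 = 5.937 mol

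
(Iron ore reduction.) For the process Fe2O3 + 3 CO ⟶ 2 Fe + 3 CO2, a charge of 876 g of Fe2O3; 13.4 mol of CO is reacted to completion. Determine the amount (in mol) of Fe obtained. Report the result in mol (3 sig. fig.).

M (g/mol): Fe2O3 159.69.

8.93 mol

n(Fe2O3) = 876.0 / 159.69 = 5.486 mol
n(CO) = 13.40 mol
n/ν for Fe2O3 = 5.486/1 = 5.486
n/ν for CO = 13.40/3 = 4.467
Smallest n/ν is CO → limiting reagent.
n(Fe) = (2/3) × 13.40 = 8.933 mol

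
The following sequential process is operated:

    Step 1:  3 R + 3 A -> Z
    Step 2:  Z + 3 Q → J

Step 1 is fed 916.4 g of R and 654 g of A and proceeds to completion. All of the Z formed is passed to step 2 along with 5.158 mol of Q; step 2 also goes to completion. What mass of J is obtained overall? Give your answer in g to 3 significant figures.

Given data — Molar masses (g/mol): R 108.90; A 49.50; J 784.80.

1350 g

Step 1:
n(R) = 916.4 / 108.90 = 8.415 mol
n(A) = 654.0 / 49.50 = 13.21 mol
n/ν for R = 8.415/3 = 2.805
n/ν for A = 13.21/3 = 4.403
Smallest n/ν is R → limiting reagent.
n(Z) produced = (1/3) × 8.415 = 2.805 mol
Step 2:
n(Z) available = 2.805 mol
n(Q) = 5.158 mol
n/ν for Z = 2.805/1 = 2.805
n/ν for Q = 5.158/3 = 1.719
Smallest n/ν is Q → limiting reagent.
n(J) = (1/3) × 5.158 = 1.719 mol
mass = 1.719 × 784.80 = 1349 g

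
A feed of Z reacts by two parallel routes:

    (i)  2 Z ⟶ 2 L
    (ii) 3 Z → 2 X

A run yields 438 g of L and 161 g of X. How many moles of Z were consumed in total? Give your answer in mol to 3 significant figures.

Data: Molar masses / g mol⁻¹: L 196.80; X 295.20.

3.04 mol

n(L) = 438 / 196.80 = 2.226 mol
n(X) = 161 / 295.20 = 0.5454 mol
n(Z) via (i) = (2/2)×2.226 = 2.226 mol
n(Z) via (ii) = (3/2)×0.5454 = 0.8181 mol
total n(Z) = 2.226 + 0.8181 = 3.044 mol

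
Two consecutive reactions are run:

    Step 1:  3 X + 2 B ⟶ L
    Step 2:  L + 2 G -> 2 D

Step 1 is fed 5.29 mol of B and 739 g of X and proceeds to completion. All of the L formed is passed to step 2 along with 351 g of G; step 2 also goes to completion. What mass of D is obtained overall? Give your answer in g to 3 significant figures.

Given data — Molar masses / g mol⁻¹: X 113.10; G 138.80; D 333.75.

Step 1:
n(B) = 5.290 mol
n(X) = 739.0 / 113.10 = 6.534 mol
n/ν for B = 5.290/2 = 2.645
n/ν for X = 6.534/3 = 2.178
Smallest n/ν is X → limiting reagent.
n(L) produced = (1/3) × 6.534 = 2.178 mol
Step 2:
n(L) available = 2.178 mol
n(G) = 351.0 / 138.80 = 2.529 mol
n/ν for L = 2.178/1 = 2.178
n/ν for G = 2.529/2 = 1.265
Smallest n/ν is G → limiting reagent.
n(D) = (2/2) × 2.529 = 2.529 mol
mass = 2.529 × 333.75 = 844.1 g

844 g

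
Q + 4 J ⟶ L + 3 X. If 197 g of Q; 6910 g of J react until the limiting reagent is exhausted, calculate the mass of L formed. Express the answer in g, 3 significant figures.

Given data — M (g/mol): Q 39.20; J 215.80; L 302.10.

1520 g

n(Q) = 197.0 / 39.20 = 5.026 mol
n(J) = 6910 / 215.80 = 32.02 mol
n/ν for Q = 5.026/1 = 5.026
n/ν for J = 32.02/4 = 8.005
Smallest n/ν is Q → limiting reagent.
n(L) = (1/1) × 5.026 = 5.026 mol
mass = 5.026 × 302.10 = 1518 g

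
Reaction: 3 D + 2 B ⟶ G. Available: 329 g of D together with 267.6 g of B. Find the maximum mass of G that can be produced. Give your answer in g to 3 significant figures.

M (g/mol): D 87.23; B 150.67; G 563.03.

500 g

n(D) = 329.0 / 87.23 = 3.772 mol
n(B) = 267.6 / 150.67 = 1.776 mol
n/ν for D = 3.772/3 = 1.257
n/ν for B = 1.776/2 = 0.8880
Smallest n/ν is B → limiting reagent.
n(G) = (1/2) × 1.776 = 0.8880 mol
mass = 0.8880 × 563.03 = 500.0 g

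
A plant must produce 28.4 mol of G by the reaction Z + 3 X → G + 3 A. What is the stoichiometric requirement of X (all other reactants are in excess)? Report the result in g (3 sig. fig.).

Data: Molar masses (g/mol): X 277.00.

n(G) = 28.40 mol
n(X) = (3/1) × 28.40 = 85.20 mol
mass = 85.20 × 277.00 = 23600 g

23600 g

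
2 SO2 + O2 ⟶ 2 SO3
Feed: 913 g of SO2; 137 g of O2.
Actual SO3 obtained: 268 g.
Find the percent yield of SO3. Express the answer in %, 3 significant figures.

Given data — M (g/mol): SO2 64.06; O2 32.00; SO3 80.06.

n(SO2) = 913.0 / 64.06 = 14.25 mol
n(O2) = 137.0 / 32.00 = 4.281 mol
n/ν for SO2 = 14.25/2 = 7.125
n/ν for O2 = 4.281/1 = 4.281
Smallest n/ν is O2 → limiting reagent.
theoretical n(SO3) = (2/1) × 4.281 = 8.562 mol → 685.5 g
% yield = 268 / 685.5 × 100 = 39.10 %

39.1 %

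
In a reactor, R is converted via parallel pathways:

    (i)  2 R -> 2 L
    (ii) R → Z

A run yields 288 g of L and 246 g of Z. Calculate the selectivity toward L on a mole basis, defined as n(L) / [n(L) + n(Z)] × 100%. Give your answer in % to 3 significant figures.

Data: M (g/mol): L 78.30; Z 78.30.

n(L) = 288 / 78.30 = 3.678 mol
n(Z) = 246 / 78.30 = 3.142 mol
selectivity = 3.678/(3.678+3.142) × 100 = 53.93 %

53.9 %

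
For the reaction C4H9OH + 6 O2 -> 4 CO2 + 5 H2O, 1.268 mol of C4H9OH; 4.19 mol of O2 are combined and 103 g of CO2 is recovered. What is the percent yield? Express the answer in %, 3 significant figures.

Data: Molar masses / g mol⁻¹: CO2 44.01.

n(C4H9OH) = 1.268 mol
n(O2) = 4.190 mol
n/ν for C4H9OH = 1.268/1 = 1.268
n/ν for O2 = 4.190/6 = 0.6983
Smallest n/ν is O2 → limiting reagent.
theoretical n(CO2) = (4/6) × 4.190 = 2.793 mol → 122.9 g
% yield = 103 / 122.9 × 100 = 83.81 %

83.8 %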